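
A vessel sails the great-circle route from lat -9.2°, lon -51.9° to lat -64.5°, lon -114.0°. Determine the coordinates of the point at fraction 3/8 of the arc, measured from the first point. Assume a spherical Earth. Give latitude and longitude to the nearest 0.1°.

≈ lat -32.8°, lon -64.2°

Convert each endpoint to a unit vector on the sphere (x = cos φ cos λ, y = cos φ sin λ, z = sin φ).
The central angle between the endpoints is δ = arccos(p₁·p₂) ≈ 1.221 rad (69.9°).
Interpolate at f = 3/8 with slerp weights a = sin((1−f)δ)/sin δ ≈ 0.736, b = sin(fδ)/sin δ ≈ 0.470.
p = a·p₁ + b·p₂ ≈ (0.366, -0.756, -0.542); φ = arcsin(p_z) ≈ -32.84°, λ = atan2(p_y, p_x) ≈ -64.20°.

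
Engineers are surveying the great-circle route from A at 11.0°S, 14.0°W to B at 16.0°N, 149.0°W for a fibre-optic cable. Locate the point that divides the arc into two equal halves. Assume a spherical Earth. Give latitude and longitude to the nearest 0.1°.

≈ 6.5°N, 80.1°W

Write both endpoints as unit vectors p₁, p₂ with components (cos φ cos λ, cos φ sin λ, sin φ).
The central angle between the endpoints is δ = arccos(p₁·p₂) ≈ 2.374 rad (136.0°).
Interpolate at f = 1/2 with slerp weights a = sin((1−f)δ)/sin δ ≈ 1.336, b = sin(fδ)/sin δ ≈ 1.336.
p = a·p₁ + b·p₂ ≈ (0.172, -0.979, 0.113); φ = arcsin(p_z) ≈ 6.51°, λ = atan2(p_y, p_x) ≈ -80.05°.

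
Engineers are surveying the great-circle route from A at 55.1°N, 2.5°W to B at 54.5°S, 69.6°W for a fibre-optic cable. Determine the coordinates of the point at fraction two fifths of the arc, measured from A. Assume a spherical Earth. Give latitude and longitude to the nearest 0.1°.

Convert each endpoint to a unit vector on the sphere (x = cos φ cos λ, y = cos φ sin λ, z = sin φ).
The central angle between the endpoints is δ = arccos(p₁·p₂) ≈ 2.139 rad (122.6°).
Interpolate at f = 2/5 with slerp weights a = sin((1−f)δ)/sin δ ≈ 1.138, b = sin(fδ)/sin δ ≈ 0.896.
p = a·p₁ + b·p₂ ≈ (0.832, -0.516, 0.204); φ = arcsin(p_z) ≈ 11.77°, λ = atan2(p_y, p_x) ≈ -31.81°.

≈ 11.8°N, 31.8°W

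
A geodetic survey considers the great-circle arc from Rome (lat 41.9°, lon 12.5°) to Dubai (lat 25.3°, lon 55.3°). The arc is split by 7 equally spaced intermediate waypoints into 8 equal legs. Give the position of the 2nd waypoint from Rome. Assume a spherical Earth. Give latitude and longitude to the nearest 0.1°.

Convert each endpoint to a unit vector on the sphere (x = cos φ cos λ, y = cos φ sin λ, z = sin φ).
The central angle between the endpoints is δ = arccos(p₁·p₂) ≈ 0.677 rad (38.8°).
Interpolate at f = 2/8 with slerp weights a = sin((1−f)δ)/sin δ ≈ 0.776, b = sin(fδ)/sin δ ≈ 0.269.
p = a·p₁ + b·p₂ ≈ (0.702, 0.325, 0.633); φ = arcsin(p_z) ≈ 39.29°, λ = atan2(p_y, p_x) ≈ 24.82°.

≈ lat 39.3°, lon 24.8°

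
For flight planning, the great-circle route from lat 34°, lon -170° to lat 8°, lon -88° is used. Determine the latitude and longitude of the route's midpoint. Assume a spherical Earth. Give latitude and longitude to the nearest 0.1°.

≈ lat 26.9°, lon -124.6°

Write both endpoints as unit vectors p₁, p₂ with components (cos φ cos λ, cos φ sin λ, sin φ).
The central angle between the endpoints is δ = arccos(p₁·p₂) ≈ 1.378 rad (78.9°).
Interpolate at f = 1/2 with slerp weights a = sin((1−f)δ)/sin δ ≈ 0.648, b = sin(fδ)/sin δ ≈ 0.648.
p = a·p₁ + b·p₂ ≈ (-0.506, -0.734, 0.452); φ = arcsin(p_z) ≈ 26.89°, λ = atan2(p_y, p_x) ≈ -124.59°.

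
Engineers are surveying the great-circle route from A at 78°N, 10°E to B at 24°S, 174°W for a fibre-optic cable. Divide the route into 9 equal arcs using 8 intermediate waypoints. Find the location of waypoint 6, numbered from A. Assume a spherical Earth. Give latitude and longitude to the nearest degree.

≈ 18°N, 175°W

Convert each endpoint to a unit vector on the sphere (x = cos φ cos λ, y = cos φ sin λ, z = sin φ).
The central angle between the endpoints is δ = arccos(p₁·p₂) ≈ 2.199 rad (126.0°).
Interpolate at f = 6/9 with slerp weights a = sin((1−f)δ)/sin δ ≈ 0.827, b = sin(fδ)/sin δ ≈ 1.229.
p = a·p₁ + b·p₂ ≈ (-0.947, -0.087, 0.309); φ = arcsin(p_z) ≈ 17.98°, λ = atan2(p_y, p_x) ≈ -174.72°.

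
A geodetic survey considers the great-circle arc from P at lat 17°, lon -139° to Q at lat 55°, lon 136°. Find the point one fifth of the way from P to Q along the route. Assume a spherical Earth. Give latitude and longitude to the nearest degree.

≈ lat 28°, lon -149°

Convert each endpoint to a unit vector on the sphere (x = cos φ cos λ, y = cos φ sin λ, z = sin φ).
The central angle between the endpoints is δ = arccos(p₁·p₂) ≈ 1.279 rad (73.3°).
Interpolate at f = 1/5 with slerp weights a = sin((1−f)δ)/sin δ ≈ 0.892, b = sin(fδ)/sin δ ≈ 0.264.
p = a·p₁ + b·p₂ ≈ (-0.752, -0.454, 0.477); φ = arcsin(p_z) ≈ 28.50°, λ = atan2(p_y, p_x) ≈ -148.89°.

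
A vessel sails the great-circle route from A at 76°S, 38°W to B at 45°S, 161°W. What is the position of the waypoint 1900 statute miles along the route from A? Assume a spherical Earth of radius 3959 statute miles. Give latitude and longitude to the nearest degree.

≈ 69°S, 143°W

Convert each endpoint to a unit vector on the sphere (x = cos φ cos λ, y = cos φ sin λ, z = sin φ).
The central angle between the endpoints is δ = arccos(p₁·p₂) ≈ 0.936 rad (53.6°). The total great-circle distance is δ·R ≈ 0.936 × 3959 ≈ 3706 mi, so the target fraction is f = 1900/3706 ≈ 0.513.
Interpolate at f ≈ 0.513 with slerp weights a = sin((1−f)δ)/sin δ ≈ 0.547, b = sin(fδ)/sin δ ≈ 0.573.
p = a·p₁ + b·p₂ ≈ (-0.279, -0.213, -0.936); φ = arcsin(p_z) ≈ -69.43°, λ = atan2(p_y, p_x) ≈ -142.58°.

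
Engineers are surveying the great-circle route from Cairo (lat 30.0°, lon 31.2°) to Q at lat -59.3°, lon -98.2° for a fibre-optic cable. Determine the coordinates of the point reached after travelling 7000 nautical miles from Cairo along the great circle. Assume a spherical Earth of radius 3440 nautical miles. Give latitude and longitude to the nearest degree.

From cos δ = sin φ₁ sin φ₂ + cos φ₁ cos φ₂ cos Δλ, the central angle is δ ≈ 2.361 rad (135.3°). The total great-circle distance is δ·R ≈ 2.361 × 3440 ≈ 8122 nmi, so the target fraction is f = 7000/8122 ≈ 0.862.
Interpolate at f ≈ 0.862 with slerp weights a = sin((1−f)δ)/sin δ ≈ 0.455, b = sin(fδ)/sin δ ≈ 1.271.
p = a·p₁ + b·p₂ ≈ (0.245, -0.438, -0.865); φ = arcsin(p_z) ≈ -59.89°, λ = atan2(p_y, p_x) ≈ -60.79°.

≈ lat -60°, lon -61°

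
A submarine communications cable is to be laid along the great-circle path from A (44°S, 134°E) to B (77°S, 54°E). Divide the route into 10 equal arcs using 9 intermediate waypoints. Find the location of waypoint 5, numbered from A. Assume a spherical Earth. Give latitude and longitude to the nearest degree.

The haversine formula gives a central angle δ ≈ 0.788 rad (45.2°) between the endpoints.
Interpolate at f = 5/10 with slerp weights a = sin((1−f)δ)/sin δ ≈ 0.542, b = sin(fδ)/sin δ ≈ 0.542.
p = a·p₁ + b·p₂ ≈ (-0.199, 0.379, -0.904); φ = arcsin(p_z) ≈ -64.67°, λ = atan2(p_y, p_x) ≈ 117.72°.

≈ (65°S, 118°E)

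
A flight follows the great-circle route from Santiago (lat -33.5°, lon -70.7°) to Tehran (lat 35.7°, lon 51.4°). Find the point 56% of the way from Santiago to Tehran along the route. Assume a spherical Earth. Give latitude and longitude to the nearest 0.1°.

≈ lat 7.2°, lon -4.7°

Convert each endpoint to a unit vector on the sphere (x = cos φ cos λ, y = cos φ sin λ, z = sin φ).
The central angle between the endpoints is δ = arccos(p₁·p₂) ≈ 2.321 rad (133.0°).
Interpolate at f = 0.56 with slerp weights a = sin((1−f)δ)/sin δ ≈ 1.166, b = sin(fδ)/sin δ ≈ 1.317.
p = a·p₁ + b·p₂ ≈ (0.989, -0.082, 0.125); φ = arcsin(p_z) ≈ 7.19°, λ = atan2(p_y, p_x) ≈ -4.72°.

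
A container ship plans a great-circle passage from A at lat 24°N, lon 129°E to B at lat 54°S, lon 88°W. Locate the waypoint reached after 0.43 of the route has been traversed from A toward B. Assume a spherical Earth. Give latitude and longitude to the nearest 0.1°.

≈ lat 27.4°S, lon 160.9°E

Write both endpoints as unit vectors p₁, p₂ with components (cos φ cos λ, cos φ sin λ, sin φ).
The central angle between the endpoints is δ = arccos(p₁·p₂) ≈ 2.431 rad (139.3°).
Interpolate at f = 0.43 with slerp weights a = sin((1−f)δ)/sin δ ≈ 1.507, b = sin(fδ)/sin δ ≈ 1.326.
p = a·p₁ + b·p₂ ≈ (-0.839, 0.291, -0.460); φ = arcsin(p_z) ≈ -27.39°, λ = atan2(p_y, p_x) ≈ 160.89°.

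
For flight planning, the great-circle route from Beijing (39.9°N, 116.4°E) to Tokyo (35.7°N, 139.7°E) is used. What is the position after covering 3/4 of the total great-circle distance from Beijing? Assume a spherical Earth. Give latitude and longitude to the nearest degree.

≈ 37°N, 134°E

Write both endpoints as unit vectors p₁, p₂ with components (cos φ cos λ, cos φ sin λ, sin φ).
The central angle between the endpoints is δ = arccos(p₁·p₂) ≈ 0.329 rad (18.8°).
Interpolate at f = 3/4 with slerp weights a = sin((1−f)δ)/sin δ ≈ 0.254, b = sin(fδ)/sin δ ≈ 0.756.
p = a·p₁ + b·p₂ ≈ (-0.555, 0.572, 0.604); φ = arcsin(p_z) ≈ 37.17°, λ = atan2(p_y, p_x) ≈ 134.14°.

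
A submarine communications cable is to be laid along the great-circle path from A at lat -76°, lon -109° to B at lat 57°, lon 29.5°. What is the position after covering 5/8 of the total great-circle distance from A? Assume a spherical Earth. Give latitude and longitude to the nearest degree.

Convert each endpoint to a unit vector on the sphere (x = cos φ cos λ, y = cos φ sin λ, z = sin φ).
The central angle between the endpoints is δ = arccos(p₁·p₂) ≈ 2.720 rad (155.8°).
Interpolate at f = 5/8 with slerp weights a = sin((1−f)δ)/sin δ ≈ 2.082, b = sin(fδ)/sin δ ≈ 2.423.
p = a·p₁ + b·p₂ ≈ (0.985, 0.174, 0.012); φ = arcsin(p_z) ≈ 0.68°, λ = atan2(p_y, p_x) ≈ 10.00°.

≈ lat 1°, lon 10°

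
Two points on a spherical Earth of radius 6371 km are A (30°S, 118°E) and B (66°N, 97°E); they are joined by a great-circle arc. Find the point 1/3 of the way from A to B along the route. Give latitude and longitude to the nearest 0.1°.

Convert each endpoint to a unit vector on the sphere (x = cos φ cos λ, y = cos φ sin λ, z = sin φ).
The central angle between the endpoints is δ = arccos(p₁·p₂) ≈ 1.699 rad (97.3°).
Interpolate at f = 1/3 with slerp weights a = sin((1−f)δ)/sin δ ≈ 0.913, b = sin(fδ)/sin δ ≈ 0.541.
p = a·p₁ + b·p₂ ≈ (-0.398, 0.917, 0.038); φ = arcsin(p_z) ≈ 2.16°, λ = atan2(p_y, p_x) ≈ 113.47°.

≈ (2.2°N, 113.5°E)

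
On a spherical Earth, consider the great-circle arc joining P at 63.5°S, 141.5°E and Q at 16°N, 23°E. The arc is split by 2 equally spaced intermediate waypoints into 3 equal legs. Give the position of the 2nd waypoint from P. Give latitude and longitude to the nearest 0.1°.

Convert each endpoint to a unit vector on the sphere (x = cos φ cos λ, y = cos φ sin λ, z = sin φ).
The central angle between the endpoints is δ = arccos(p₁·p₂) ≈ 2.039 rad (116.8°).
Interpolate at f = 2/3 with slerp weights a = sin((1−f)δ)/sin δ ≈ 0.704, b = sin(fδ)/sin δ ≈ 1.096.
p = a·p₁ + b·p₂ ≈ (0.724, 0.607, -0.328); φ = arcsin(p_z) ≈ -19.17°, λ = atan2(p_y, p_x) ≈ 40.00°.

≈ 19.2°S, 40.0°E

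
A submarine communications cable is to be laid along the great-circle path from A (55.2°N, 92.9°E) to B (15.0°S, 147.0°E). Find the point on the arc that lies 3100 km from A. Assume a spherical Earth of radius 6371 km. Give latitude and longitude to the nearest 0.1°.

≈ (34.1°N, 119.3°E)

Convert each endpoint to a unit vector on the sphere (x = cos φ cos λ, y = cos φ sin λ, z = sin φ).
The central angle between the endpoints is δ = arccos(p₁·p₂) ≈ 1.460 rad (83.6°). The total great-circle distance is δ·R ≈ 1.460 × 6371 ≈ 9301 km, so the target fraction is f = 3100/9301 ≈ 0.333.
Interpolate at f ≈ 0.333 with slerp weights a = sin((1−f)δ)/sin δ ≈ 0.832, b = sin(fδ)/sin δ ≈ 0.470.
p = a·p₁ + b·p₂ ≈ (-0.405, 0.722, 0.561); φ = arcsin(p_z) ≈ 34.15°, λ = atan2(p_y, p_x) ≈ 119.31°.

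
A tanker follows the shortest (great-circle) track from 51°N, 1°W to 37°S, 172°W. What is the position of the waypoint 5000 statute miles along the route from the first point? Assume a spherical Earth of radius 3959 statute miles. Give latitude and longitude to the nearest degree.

From cos δ = sin φ₁ sin φ₂ + cos φ₁ cos φ₂ cos Δλ, the central angle is δ ≈ 2.873 rad (164.6°). The total great-circle distance is δ·R ≈ 2.873 × 3959 ≈ 11374 mi, so the target fraction is f = 5000/11374 ≈ 0.440.
Interpolate at f ≈ 0.440 with slerp weights a = sin((1−f)δ)/sin δ ≈ 3.763, b = sin(fδ)/sin δ ≈ 3.589.
p = a·p₁ + b·p₂ ≈ (-0.471, -0.440, 0.765); φ = arcsin(p_z) ≈ 49.88°, λ = atan2(p_y, p_x) ≈ -136.90°.

≈ 50°N, 137°W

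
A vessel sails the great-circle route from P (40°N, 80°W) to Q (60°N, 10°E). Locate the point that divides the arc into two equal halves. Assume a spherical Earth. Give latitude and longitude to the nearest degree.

The haversine formula gives a central angle δ ≈ 0.980 rad (56.2°) between the endpoints.
Interpolate at f = 1/2 with slerp weights a = sin((1−f)δ)/sin δ ≈ 0.567, b = sin(fδ)/sin δ ≈ 0.567.
p = a·p₁ + b·p₂ ≈ (0.354, -0.378, 0.855); φ = arcsin(p_z) ≈ 58.77°, λ = atan2(p_y, p_x) ≈ -46.87°.

≈ (59°N, 47°W)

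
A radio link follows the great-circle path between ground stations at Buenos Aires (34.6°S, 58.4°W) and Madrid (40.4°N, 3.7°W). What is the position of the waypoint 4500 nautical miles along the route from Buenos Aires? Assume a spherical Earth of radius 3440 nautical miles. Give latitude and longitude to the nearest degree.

≈ 28°N, 15°W

Write both endpoints as unit vectors p₁, p₂ with components (cos φ cos λ, cos φ sin λ, sin φ).
The central angle between the endpoints is δ = arccos(p₁·p₂) ≈ 1.577 rad (90.3°). The total great-circle distance is δ·R ≈ 1.577 × 3440 ≈ 5423 nmi, so the target fraction is f = 4500/5423 ≈ 0.830.
Interpolate at f ≈ 0.830 with slerp weights a = sin((1−f)δ)/sin δ ≈ 0.265, b = sin(fδ)/sin δ ≈ 0.966.
p = a·p₁ + b·p₂ ≈ (0.848, -0.233, 0.475); φ = arcsin(p_z) ≈ 28.38°, λ = atan2(p_y, p_x) ≈ -15.38°.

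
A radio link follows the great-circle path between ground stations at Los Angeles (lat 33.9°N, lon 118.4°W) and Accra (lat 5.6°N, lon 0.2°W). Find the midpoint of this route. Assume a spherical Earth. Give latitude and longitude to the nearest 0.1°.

≈ lat 34.7°N, lon 50.7°W

From cos δ = sin φ₁ sin φ₂ + cos φ₁ cos φ₂ cos Δλ, the central angle is δ ≈ 1.913 rad (109.6°).
Interpolate at f = 1/2 with slerp weights a = sin((1−f)δ)/sin δ ≈ 0.868, b = sin(fδ)/sin δ ≈ 0.868.
p = a·p₁ + b·p₂ ≈ (0.521, -0.637, 0.569); φ = arcsin(p_z) ≈ 34.66°, λ = atan2(p_y, p_x) ≈ -50.70°.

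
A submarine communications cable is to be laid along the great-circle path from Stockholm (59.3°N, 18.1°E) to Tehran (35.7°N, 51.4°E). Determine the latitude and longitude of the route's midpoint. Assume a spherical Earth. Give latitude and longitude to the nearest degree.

≈ (49°N, 39°E)

Convert each endpoint to a unit vector on the sphere (x = cos φ cos λ, y = cos φ sin λ, z = sin φ).
The central angle between the endpoints is δ = arccos(p₁·p₂) ≈ 0.558 rad (32.0°).
Interpolate at f = 1/2 with slerp weights a = sin((1−f)δ)/sin δ ≈ 0.520, b = sin(fδ)/sin δ ≈ 0.520.
p = a·p₁ + b·p₂ ≈ (0.516, 0.413, 0.751); φ = arcsin(p_z) ≈ 48.65°, λ = atan2(p_y, p_x) ≈ 38.65°.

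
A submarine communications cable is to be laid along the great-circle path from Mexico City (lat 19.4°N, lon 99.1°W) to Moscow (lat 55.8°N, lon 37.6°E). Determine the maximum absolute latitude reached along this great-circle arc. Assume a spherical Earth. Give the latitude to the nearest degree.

≈ 69°N

The great circle lies in the plane with unit normal n̂ = (p₁ × p₂)/|p₁ × p₂|.
Here n̂_z ≈ +0.366; the vertex latitude is φ_max = arccos|n̂_z| ≈ 68.5°.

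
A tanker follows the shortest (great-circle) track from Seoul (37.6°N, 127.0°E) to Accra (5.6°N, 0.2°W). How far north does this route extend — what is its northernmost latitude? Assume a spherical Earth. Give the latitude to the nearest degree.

The great circle lies in the plane with unit normal n̂ = (p₁ × p₂)/|p₁ × p₂|.
Here n̂_z ≈ -0.691; the vertex latitude is φ_max = arccos|n̂_z| ≈ 46.3°.
Check via Clairaut: cos φ_max = |cos φ₁| · sin C = cos(37.6°)·sin(60.7°) ≈ 0.691, again giving ≈ 46.3°.

≈ 46°N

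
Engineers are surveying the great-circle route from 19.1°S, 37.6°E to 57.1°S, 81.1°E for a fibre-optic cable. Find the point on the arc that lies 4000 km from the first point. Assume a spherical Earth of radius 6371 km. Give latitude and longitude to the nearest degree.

≈ 48°S, 63°E

Convert each endpoint to a unit vector on the sphere (x = cos φ cos λ, y = cos φ sin λ, z = sin φ).
The central angle between the endpoints is δ = arccos(p₁·p₂) ≈ 0.867 rad (49.7°). The total great-circle distance is δ·R ≈ 0.867 × 6371 ≈ 5524 km, so the target fraction is f = 4000/5524 ≈ 0.724.
Interpolate at f ≈ 0.724 with slerp weights a = sin((1−f)δ)/sin δ ≈ 0.311, b = sin(fδ)/sin δ ≈ 0.770.
p = a·p₁ + b·p₂ ≈ (0.297, 0.593, -0.749); φ = arcsin(p_z) ≈ -48.47°, λ = atan2(p_y, p_x) ≈ 63.35°.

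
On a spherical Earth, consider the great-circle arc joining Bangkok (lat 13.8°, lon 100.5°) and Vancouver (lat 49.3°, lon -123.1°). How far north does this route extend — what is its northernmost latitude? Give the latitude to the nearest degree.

≈ 63°

The great circle lies in the plane with unit normal n̂ = (p₁ × p₂)/|p₁ × p₂|.
Here n̂_z ≈ +0.455; the vertex latitude is φ_max = arccos|n̂_z| ≈ 63.0°.
Check via Clairaut: cos φ_max = |cos φ₁| · sin C = cos(13.8°)·sin(27.9°) ≈ 0.455, again giving ≈ 63.0°.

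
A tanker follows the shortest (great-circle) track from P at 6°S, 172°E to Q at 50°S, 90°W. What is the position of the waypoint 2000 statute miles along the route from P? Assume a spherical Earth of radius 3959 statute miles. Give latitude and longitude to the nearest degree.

≈ 28°S, 168°W

Write both endpoints as unit vectors p₁, p₂ with components (cos φ cos λ, cos φ sin λ, sin φ).
The central angle between the endpoints is δ = arccos(p₁·p₂) ≈ 1.580 rad (90.5°). The total great-circle distance is δ·R ≈ 1.580 × 3959 ≈ 6254 mi, so the target fraction is f = 2000/6254 ≈ 0.320.
Interpolate at f ≈ 0.320 with slerp weights a = sin((1−f)δ)/sin δ ≈ 0.879, b = sin(fδ)/sin δ ≈ 0.484.
p = a·p₁ + b·p₂ ≈ (-0.866, -0.189, -0.463); φ = arcsin(p_z) ≈ -27.56°, λ = atan2(p_y, p_x) ≈ -167.67°.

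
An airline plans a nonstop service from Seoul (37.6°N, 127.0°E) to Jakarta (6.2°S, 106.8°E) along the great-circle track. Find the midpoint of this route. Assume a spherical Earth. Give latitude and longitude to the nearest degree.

≈ 16°N, 116°E

Write both endpoints as unit vectors p₁, p₂ with components (cos φ cos λ, cos φ sin λ, sin φ).
The central angle between the endpoints is δ = arccos(p₁·p₂) ≈ 0.832 rad (47.7°).
Interpolate at f = 1/2 with slerp weights a = sin((1−f)δ)/sin δ ≈ 0.547, b = sin(fδ)/sin δ ≈ 0.547.
p = a·p₁ + b·p₂ ≈ (-0.418, 0.866, 0.274); φ = arcsin(p_z) ≈ 15.93°, λ = atan2(p_y, p_x) ≈ 115.75°.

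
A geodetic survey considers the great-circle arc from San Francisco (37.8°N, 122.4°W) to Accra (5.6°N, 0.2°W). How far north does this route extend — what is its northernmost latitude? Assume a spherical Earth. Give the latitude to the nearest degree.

The great circle lies in the plane with unit normal n̂ = (p₁ × p₂)/|p₁ × p₂|.
Here n̂_z ≈ +0.713; the vertex latitude is φ_max = arccos|n̂_z| ≈ 44.5°.

≈ 45°N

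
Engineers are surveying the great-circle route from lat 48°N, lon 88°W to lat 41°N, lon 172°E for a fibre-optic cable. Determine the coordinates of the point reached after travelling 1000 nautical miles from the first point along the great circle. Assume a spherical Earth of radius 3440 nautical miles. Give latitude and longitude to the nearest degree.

≈ lat 56°N, lon 112°W

Convert each endpoint to a unit vector on the sphere (x = cos φ cos λ, y = cos φ sin λ, z = sin φ).
The central angle between the endpoints is δ = arccos(p₁·p₂) ≈ 1.159 rad (66.4°). The total great-circle distance is δ·R ≈ 1.159 × 3440 ≈ 3988 nmi, so the target fraction is f = 1000/3988 ≈ 0.251.
Interpolate at f ≈ 0.251 with slerp weights a = sin((1−f)δ)/sin δ ≈ 0.833, b = sin(fδ)/sin δ ≈ 0.313.
p = a·p₁ + b·p₂ ≈ (-0.214, -0.524, 0.824); φ = arcsin(p_z) ≈ 55.51°, λ = atan2(p_y, p_x) ≈ -112.23°.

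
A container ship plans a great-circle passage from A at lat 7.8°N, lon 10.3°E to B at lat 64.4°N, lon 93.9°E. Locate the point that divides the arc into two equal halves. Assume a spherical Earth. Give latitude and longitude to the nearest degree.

≈ lat 43°N, lon 33°E

Write both endpoints as unit vectors p₁, p₂ with components (cos φ cos λ, cos φ sin λ, sin φ).
The central angle between the endpoints is δ = arccos(p₁·p₂) ≈ 1.400 rad (80.2°).
Interpolate at f = 1/2 with slerp weights a = sin((1−f)δ)/sin δ ≈ 0.654, b = sin(fδ)/sin δ ≈ 0.654.
p = a·p₁ + b·p₂ ≈ (0.618, 0.398, 0.678); φ = arcsin(p_z) ≈ 42.71°, λ = atan2(p_y, p_x) ≈ 32.76°.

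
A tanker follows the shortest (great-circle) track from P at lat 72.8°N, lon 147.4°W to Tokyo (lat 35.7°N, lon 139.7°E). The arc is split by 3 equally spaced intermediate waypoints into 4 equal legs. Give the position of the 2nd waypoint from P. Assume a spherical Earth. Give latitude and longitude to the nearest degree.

≈ lat 59°N, lon 157°E

Convert each endpoint to a unit vector on the sphere (x = cos φ cos λ, y = cos φ sin λ, z = sin φ).
The central angle between the endpoints is δ = arccos(p₁·p₂) ≈ 0.892 rad (51.1°).
Interpolate at f = 2/4 with slerp weights a = sin((1−f)δ)/sin δ ≈ 0.554, b = sin(fδ)/sin δ ≈ 0.554.
p = a·p₁ + b·p₂ ≈ (-0.481, 0.203, 0.853); φ = arcsin(p_z) ≈ 58.52°, λ = atan2(p_y, p_x) ≈ 157.15°.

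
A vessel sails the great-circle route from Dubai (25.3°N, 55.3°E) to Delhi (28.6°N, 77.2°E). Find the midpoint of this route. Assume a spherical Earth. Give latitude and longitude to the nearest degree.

Write both endpoints as unit vectors p₁, p₂ with components (cos φ cos λ, cos φ sin λ, sin φ).
The central angle between the endpoints is δ = arccos(p₁·p₂) ≈ 0.345 rad (19.8°).
Interpolate at f = 1/2 with slerp weights a = sin((1−f)δ)/sin δ ≈ 0.508, b = sin(fδ)/sin δ ≈ 0.508.
p = a·p₁ + b·p₂ ≈ (0.360, 0.812, 0.460); φ = arcsin(p_z) ≈ 27.38°, λ = atan2(p_y, p_x) ≈ 66.09°.

≈ (27°N, 66°E)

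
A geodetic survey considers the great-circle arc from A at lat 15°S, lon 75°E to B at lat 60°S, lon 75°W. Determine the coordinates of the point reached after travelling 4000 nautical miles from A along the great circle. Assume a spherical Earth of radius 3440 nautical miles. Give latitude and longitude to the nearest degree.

Convert each endpoint to a unit vector on the sphere (x = cos φ cos λ, y = cos φ sin λ, z = sin φ).
The central angle between the endpoints is δ = arccos(p₁·p₂) ≈ 1.766 rad (101.2°). The total great-circle distance is δ·R ≈ 1.766 × 3440 ≈ 6076 nmi, so the target fraction is f = 4000/6076 ≈ 0.658.
Interpolate at f ≈ 0.658 with slerp weights a = sin((1−f)δ)/sin δ ≈ 0.578, b = sin(fδ)/sin δ ≈ 0.936.
p = a·p₁ + b·p₂ ≈ (0.266, 0.088, -0.960); φ = arcsin(p_z) ≈ -73.75°, λ = atan2(p_y, p_x) ≈ 18.28°.

≈ lat 74°S, lon 18°E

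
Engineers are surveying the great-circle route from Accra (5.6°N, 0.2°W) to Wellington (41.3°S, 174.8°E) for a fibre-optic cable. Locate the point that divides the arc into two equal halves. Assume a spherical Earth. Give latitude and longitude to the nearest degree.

Write both endpoints as unit vectors p₁, p₂ with components (cos φ cos λ, cos φ sin λ, sin φ).
The central angle between the endpoints is δ = arccos(p₁·p₂) ≈ 2.514 rad (144.0°).
Interpolate at f = 1/2 with slerp weights a = sin((1−f)δ)/sin δ ≈ 1.619, b = sin(fδ)/sin δ ≈ 1.619.
p = a·p₁ + b·p₂ ≈ (0.400, 0.105, -0.911); φ = arcsin(p_z) ≈ -65.58°, λ = atan2(p_y, p_x) ≈ 14.66°.

≈ 66°S, 15°E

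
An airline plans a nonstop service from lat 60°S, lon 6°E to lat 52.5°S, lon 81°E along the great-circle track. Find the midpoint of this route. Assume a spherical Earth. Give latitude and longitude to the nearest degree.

Write both endpoints as unit vectors p₁, p₂ with components (cos φ cos λ, cos φ sin λ, sin φ).
The central angle between the endpoints is δ = arccos(p₁·p₂) ≈ 0.698 rad (40.0°).
Interpolate at f = 1/2 with slerp weights a = sin((1−f)δ)/sin δ ≈ 0.532, b = sin(fδ)/sin δ ≈ 0.532.
p = a·p₁ + b·p₂ ≈ (0.315, 0.348, -0.883); φ = arcsin(p_z) ≈ -62.00°, λ = atan2(p_y, p_x) ≈ 47.80°.

≈ lat 62°S, lon 48°E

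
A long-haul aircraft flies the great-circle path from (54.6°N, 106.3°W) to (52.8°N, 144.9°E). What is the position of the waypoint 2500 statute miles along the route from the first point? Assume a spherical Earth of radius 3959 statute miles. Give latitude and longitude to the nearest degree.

Write both endpoints as unit vectors p₁, p₂ with components (cos φ cos λ, cos φ sin λ, sin φ).
The central angle between the endpoints is δ = arccos(p₁·p₂) ≈ 1.005 rad (57.6°). The total great-circle distance is δ·R ≈ 1.005 × 3959 ≈ 3977 mi, so the target fraction is f = 2500/3977 ≈ 0.629.
Interpolate at f ≈ 0.629 with slerp weights a = sin((1−f)δ)/sin δ ≈ 0.432, b = sin(fδ)/sin δ ≈ 0.699.
p = a·p₁ + b·p₂ ≈ (-0.416, 0.003, 0.909); φ = arcsin(p_z) ≈ 65.40°, λ = atan2(p_y, p_x) ≈ 179.59°.

≈ (65°N, 180°E)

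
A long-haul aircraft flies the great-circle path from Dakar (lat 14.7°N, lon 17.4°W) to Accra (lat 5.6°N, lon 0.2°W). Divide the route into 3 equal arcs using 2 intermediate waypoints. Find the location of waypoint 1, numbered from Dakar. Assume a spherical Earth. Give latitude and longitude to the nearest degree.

≈ lat 12°N, lon 12°W

Convert each endpoint to a unit vector on the sphere (x = cos φ cos λ, y = cos φ sin λ, z = sin φ).
The central angle between the endpoints is δ = arccos(p₁·p₂) ≈ 0.335 rad (19.2°).
Interpolate at f = 1/3 with slerp weights a = sin((1−f)δ)/sin δ ≈ 0.674, b = sin(fδ)/sin δ ≈ 0.339.
p = a·p₁ + b·p₂ ≈ (0.959, -0.196, 0.204); φ = arcsin(p_z) ≈ 11.77°, λ = atan2(p_y, p_x) ≈ -11.55°.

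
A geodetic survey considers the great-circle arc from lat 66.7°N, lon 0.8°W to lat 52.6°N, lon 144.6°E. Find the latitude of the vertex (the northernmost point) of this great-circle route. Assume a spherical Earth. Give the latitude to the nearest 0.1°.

The great circle lies in the plane with unit normal n̂ = (p₁ × p₂)/|p₁ × p₂|.
Here n̂_z ≈ +0.161; the vertex latitude is φ_max = arccos|n̂_z| ≈ 80.7°.

≈ 80.7°N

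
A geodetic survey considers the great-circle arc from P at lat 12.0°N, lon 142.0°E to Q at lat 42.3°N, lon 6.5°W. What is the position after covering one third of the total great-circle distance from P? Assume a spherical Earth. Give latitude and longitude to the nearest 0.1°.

≈ lat 46.0°N, lon 118.3°E

Convert each endpoint to a unit vector on the sphere (x = cos φ cos λ, y = cos φ sin λ, z = sin φ).
The central angle between the endpoints is δ = arccos(p₁·p₂) ≈ 2.068 rad (118.5°).
Interpolate at f = 1/3 with slerp weights a = sin((1−f)δ)/sin δ ≈ 1.117, b = sin(fδ)/sin δ ≈ 0.724.
p = a·p₁ + b·p₂ ≈ (-0.329, 0.612, 0.719); φ = arcsin(p_z) ≈ 45.99°, λ = atan2(p_y, p_x) ≈ 118.27°.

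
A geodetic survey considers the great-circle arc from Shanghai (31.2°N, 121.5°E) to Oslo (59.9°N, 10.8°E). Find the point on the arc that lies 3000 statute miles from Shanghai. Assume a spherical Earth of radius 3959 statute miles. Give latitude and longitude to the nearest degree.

≈ (63°N, 74°E)

Write both endpoints as unit vectors p₁, p₂ with components (cos φ cos λ, cos φ sin λ, sin φ).
The central angle between the endpoints is δ = arccos(p₁·p₂) ≈ 1.270 rad (72.8°). The total great-circle distance is δ·R ≈ 1.270 × 3959 ≈ 5027 mi, so the target fraction is f = 3000/5027 ≈ 0.597.
Interpolate at f ≈ 0.597 with slerp weights a = sin((1−f)δ)/sin δ ≈ 0.513, b = sin(fδ)/sin δ ≈ 0.720.
p = a·p₁ + b·p₂ ≈ (0.125, 0.442, 0.888); φ = arcsin(p_z) ≈ 62.67°, λ = atan2(p_y, p_x) ≈ 74.17°.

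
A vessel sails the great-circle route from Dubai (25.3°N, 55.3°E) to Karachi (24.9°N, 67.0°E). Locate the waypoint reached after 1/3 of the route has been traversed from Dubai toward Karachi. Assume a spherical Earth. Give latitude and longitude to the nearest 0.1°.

The haversine formula gives a central angle δ ≈ 0.185 rad (10.6°) between the endpoints.
Interpolate at f = 1/3 with slerp weights a = sin((1−f)δ)/sin δ ≈ 0.669, b = sin(fδ)/sin δ ≈ 0.335.
p = a·p₁ + b·p₂ ≈ (0.463, 0.777, 0.427); φ = arcsin(p_z) ≈ 25.27°, λ = atan2(p_y, p_x) ≈ 59.21°.

≈ (25.3°N, 59.2°E)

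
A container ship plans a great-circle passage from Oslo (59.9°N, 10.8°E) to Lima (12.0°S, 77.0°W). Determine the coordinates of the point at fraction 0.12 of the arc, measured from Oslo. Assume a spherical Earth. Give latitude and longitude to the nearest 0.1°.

≈ 56.3°N, 10.8°W

Convert each endpoint to a unit vector on the sphere (x = cos φ cos λ, y = cos φ sin λ, z = sin φ).
The central angle between the endpoints is δ = arccos(p₁·p₂) ≈ 1.733 rad (99.3°).
Interpolate at f = 0.12 with slerp weights a = sin((1−f)δ)/sin δ ≈ 1.012, b = sin(fδ)/sin δ ≈ 0.209.
p = a·p₁ + b·p₂ ≈ (0.545, -0.104, 0.832); φ = arcsin(p_z) ≈ 56.32°, λ = atan2(p_y, p_x) ≈ -10.83°.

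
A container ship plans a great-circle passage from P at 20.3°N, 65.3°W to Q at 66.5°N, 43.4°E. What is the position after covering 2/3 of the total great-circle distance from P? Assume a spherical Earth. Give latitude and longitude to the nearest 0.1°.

≈ 63.8°N, 21.6°W

Convert each endpoint to a unit vector on the sphere (x = cos φ cos λ, y = cos φ sin λ, z = sin φ).
The central angle between the endpoints is δ = arccos(p₁·p₂) ≈ 1.371 rad (78.6°).
Interpolate at f = 2/3 with slerp weights a = sin((1−f)δ)/sin δ ≈ 0.450, b = sin(fδ)/sin δ ≈ 0.808.
p = a·p₁ + b·p₂ ≈ (0.411, -0.162, 0.897); φ = arcsin(p_z) ≈ 63.80°, λ = atan2(p_y, p_x) ≈ -21.56°.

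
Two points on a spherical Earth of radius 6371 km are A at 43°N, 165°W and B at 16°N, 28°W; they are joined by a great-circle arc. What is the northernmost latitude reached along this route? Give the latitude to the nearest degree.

≈ 60°N

The great circle lies in the plane with unit normal n̂ = (p₁ × p₂)/|p₁ × p₂|.
Here n̂_z ≈ +0.507; the vertex latitude is φ_max = arccos|n̂_z| ≈ 59.5°.
Check via Clairaut: cos φ_max = |cos φ₁| · sin C = cos(43.0°)·sin(43.9°) ≈ 0.507, again giving ≈ 59.5°.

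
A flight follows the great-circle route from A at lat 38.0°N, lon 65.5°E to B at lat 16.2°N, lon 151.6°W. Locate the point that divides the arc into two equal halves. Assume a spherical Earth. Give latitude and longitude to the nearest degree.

≈ lat 57°N, lon 153°E

Convert each endpoint to a unit vector on the sphere (x = cos φ cos λ, y = cos φ sin λ, z = sin φ).
The central angle between the endpoints is δ = arccos(p₁·p₂) ≈ 2.017 rad (115.6°).
Interpolate at f = 1/2 with slerp weights a = sin((1−f)δ)/sin δ ≈ 0.938, b = sin(fδ)/sin δ ≈ 0.938.
p = a·p₁ + b·p₂ ≈ (-0.486, 0.244, 0.839); φ = arcsin(p_z) ≈ 57.06°, λ = atan2(p_y, p_x) ≈ 153.32°.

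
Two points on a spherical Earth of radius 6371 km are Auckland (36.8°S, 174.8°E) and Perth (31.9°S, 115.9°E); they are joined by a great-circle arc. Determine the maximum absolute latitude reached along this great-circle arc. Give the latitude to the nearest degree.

The great circle lies in the plane with unit normal n̂ = (p₁ × p₂)/|p₁ × p₂|.
Here n̂_z ≈ -0.782; the vertex latitude is φ_max = arccos|n̂_z| ≈ 38.6°.
Check via Clairaut: cos φ_max = |cos φ₁| · sin C = cos(36.8°)·sin(102.4°) ≈ 0.782, again giving ≈ 38.6°.

≈ 39°S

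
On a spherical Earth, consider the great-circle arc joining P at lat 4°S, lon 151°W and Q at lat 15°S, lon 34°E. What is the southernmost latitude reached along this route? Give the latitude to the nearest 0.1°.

≈ 75.5°S

The great circle lies in the plane with unit normal n̂ = (p₁ × p₂)/|p₁ × p₂|.
Here n̂_z ≈ -0.250; the vertex latitude is φ_max = arccos|n̂_z| ≈ 75.5°.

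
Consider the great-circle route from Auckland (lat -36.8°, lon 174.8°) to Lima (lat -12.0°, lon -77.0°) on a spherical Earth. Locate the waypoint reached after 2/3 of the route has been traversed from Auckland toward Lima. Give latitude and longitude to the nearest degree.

From cos δ = sin φ₁ sin φ₂ + cos φ₁ cos φ₂ cos Δλ, the central angle is δ ≈ 1.691 rad (96.9°).
Interpolate at f = 2/3 with slerp weights a = sin((1−f)δ)/sin δ ≈ 0.538, b = sin(fδ)/sin δ ≈ 0.910.
p = a·p₁ + b·p₂ ≈ (-0.229, -0.828, -0.512); φ = arcsin(p_z) ≈ -30.77°, λ = atan2(p_y, p_x) ≈ -105.46°.

≈ lat -31°, lon -105°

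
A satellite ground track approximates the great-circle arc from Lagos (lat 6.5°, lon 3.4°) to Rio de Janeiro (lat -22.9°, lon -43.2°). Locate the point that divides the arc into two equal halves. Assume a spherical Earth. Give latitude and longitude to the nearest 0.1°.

From cos δ = sin φ₁ sin φ₂ + cos φ₁ cos φ₂ cos Δλ, the central angle is δ ≈ 0.946 rad (54.2°).
Interpolate at f = 1/2 with slerp weights a = sin((1−f)δ)/sin δ ≈ 0.562, b = sin(fδ)/sin δ ≈ 0.562.
p = a·p₁ + b·p₂ ≈ (0.934, -0.321, -0.155); φ = arcsin(p_z) ≈ -8.92°, λ = atan2(p_y, p_x) ≈ -18.97°.

≈ lat -8.9°, lon -19.0°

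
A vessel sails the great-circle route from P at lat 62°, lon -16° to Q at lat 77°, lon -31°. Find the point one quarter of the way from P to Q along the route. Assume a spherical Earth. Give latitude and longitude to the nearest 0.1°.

Write both endpoints as unit vectors p₁, p₂ with components (cos φ cos λ, cos φ sin λ, sin φ).
The central angle between the endpoints is δ = arccos(p₁·p₂) ≈ 0.275 rad (15.8°).
Interpolate at f = 1/4 with slerp weights a = sin((1−f)δ)/sin δ ≈ 0.754, b = sin(fδ)/sin δ ≈ 0.253.
p = a·p₁ + b·p₂ ≈ (0.389, -0.127, 0.912); φ = arcsin(p_z) ≈ 65.84°, λ = atan2(p_y, p_x) ≈ -18.06°.

≈ lat 65.8°, lon -18.1°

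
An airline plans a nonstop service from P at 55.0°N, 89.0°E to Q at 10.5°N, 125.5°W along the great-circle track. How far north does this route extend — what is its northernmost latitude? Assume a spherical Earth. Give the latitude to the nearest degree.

≈ 70°N

The great circle lies in the plane with unit normal n̂ = (p₁ × p₂)/|p₁ × p₂|.
Here n̂_z ≈ +0.337; the vertex latitude is φ_max = arccos|n̂_z| ≈ 70.3°.
Check via Clairaut: cos φ_max = |cos φ₁| · sin C = cos(55.0°)·sin(35.9°) ≈ 0.337, again giving ≈ 70.3°.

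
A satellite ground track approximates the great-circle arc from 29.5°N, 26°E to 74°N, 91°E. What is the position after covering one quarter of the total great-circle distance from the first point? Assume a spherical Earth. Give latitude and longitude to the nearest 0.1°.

≈ 42.5°N, 31.6°E

The haversine formula gives a central angle δ ≈ 0.959 rad (54.9°) between the endpoints.
Interpolate at f = 1/4 with slerp weights a = sin((1−f)δ)/sin δ ≈ 0.805, b = sin(fδ)/sin δ ≈ 0.290.
p = a·p₁ + b·p₂ ≈ (0.628, 0.387, 0.675); φ = arcsin(p_z) ≈ 42.46°, λ = atan2(p_y, p_x) ≈ 31.64°.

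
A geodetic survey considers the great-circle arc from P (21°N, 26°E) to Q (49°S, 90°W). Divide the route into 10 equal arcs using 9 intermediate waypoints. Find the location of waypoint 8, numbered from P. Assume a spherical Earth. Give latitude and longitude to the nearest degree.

≈ (45°S, 54°W)

Write both endpoints as unit vectors p₁, p₂ with components (cos φ cos λ, cos φ sin λ, sin φ).
The central angle between the endpoints is δ = arccos(p₁·p₂) ≈ 2.140 rad (122.6°).
Interpolate at f = 8/10 with slerp weights a = sin((1−f)δ)/sin δ ≈ 0.493, b = sin(fδ)/sin δ ≈ 1.175.
p = a·p₁ + b·p₂ ≈ (0.413, -0.569, -0.710); φ = arcsin(p_z) ≈ -45.27°, λ = atan2(p_y, p_x) ≈ -54.02°.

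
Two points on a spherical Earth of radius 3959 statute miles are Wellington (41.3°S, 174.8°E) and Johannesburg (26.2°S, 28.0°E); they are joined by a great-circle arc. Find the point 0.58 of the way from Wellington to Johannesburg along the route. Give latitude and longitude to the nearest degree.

Write both endpoints as unit vectors p₁, p₂ with components (cos φ cos λ, cos φ sin λ, sin φ).
The central angle between the endpoints is δ = arccos(p₁·p₂) ≈ 1.847 rad (105.8°).
Interpolate at f = 0.58 with slerp weights a = sin((1−f)δ)/sin δ ≈ 0.728, b = sin(fδ)/sin δ ≈ 0.912.
p = a·p₁ + b·p₂ ≈ (0.178, 0.434, -0.883); φ = arcsin(p_z) ≈ -62.03°, λ = atan2(p_y, p_x) ≈ 67.66°.

≈ 62°S, 68°E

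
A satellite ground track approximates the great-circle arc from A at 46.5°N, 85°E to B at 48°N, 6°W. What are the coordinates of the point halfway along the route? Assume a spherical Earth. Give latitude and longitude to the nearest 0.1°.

Convert each endpoint to a unit vector on the sphere (x = cos φ cos λ, y = cos φ sin λ, z = sin φ).
The central angle between the endpoints is δ = arccos(p₁·p₂) ≈ 1.011 rad (57.9°).
Interpolate at f = 1/2 with slerp weights a = sin((1−f)δ)/sin δ ≈ 0.571, b = sin(fδ)/sin δ ≈ 0.571.
p = a·p₁ + b·p₂ ≈ (0.415, 0.352, 0.839); φ = arcsin(p_z) ≈ 57.06°, λ = atan2(p_y, p_x) ≈ 40.33°.

≈ 57.1°N, 40.3°E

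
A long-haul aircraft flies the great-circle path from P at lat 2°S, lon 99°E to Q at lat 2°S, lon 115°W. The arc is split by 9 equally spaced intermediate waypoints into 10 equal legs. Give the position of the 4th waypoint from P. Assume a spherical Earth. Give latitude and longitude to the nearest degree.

≈ lat 7°S, lon 157°E

From cos δ = sin φ₁ sin φ₂ + cos φ₁ cos φ₂ cos Δλ, the central angle is δ ≈ 2.544 rad (145.8°).
Interpolate at f = 4/10 with slerp weights a = sin((1−f)δ)/sin δ ≈ 1.776, b = sin(fδ)/sin δ ≈ 1.513.
p = a·p₁ + b·p₂ ≈ (-0.917, 0.383, -0.115); φ = arcsin(p_z) ≈ -6.59°, λ = atan2(p_y, p_x) ≈ 157.32°.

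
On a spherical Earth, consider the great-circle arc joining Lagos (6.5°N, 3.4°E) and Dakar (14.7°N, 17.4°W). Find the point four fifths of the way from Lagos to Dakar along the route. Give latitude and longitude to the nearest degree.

Write both endpoints as unit vectors p₁, p₂ with components (cos φ cos λ, cos φ sin λ, sin φ).
The central angle between the endpoints is δ = arccos(p₁·p₂) ≈ 0.384 rad (22.0°).
Interpolate at f = 4/5 with slerp weights a = sin((1−f)δ)/sin δ ≈ 0.205, b = sin(fδ)/sin δ ≈ 0.807.
p = a·p₁ + b·p₂ ≈ (0.948, -0.221, 0.228); φ = arcsin(p_z) ≈ 13.18°, λ = atan2(p_y, p_x) ≈ -13.14°.

≈ (13°N, 13°W)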